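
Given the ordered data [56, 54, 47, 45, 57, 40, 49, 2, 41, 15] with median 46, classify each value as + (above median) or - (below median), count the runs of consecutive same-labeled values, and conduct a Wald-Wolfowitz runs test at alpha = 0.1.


Step 1: Compute median = 46; label A = above, B = below.
Labels in order: AAABABABBB  (n_A = 5, n_B = 5)
Step 2: Count runs R = 6.
Step 3: Under H0 (random ordering), E[R] = 2*n_A*n_B/(n_A+n_B) + 1 = 2*5*5/10 + 1 = 6.0000.
        Var[R] = 2*n_A*n_B*(2*n_A*n_B - n_A - n_B) / ((n_A+n_B)^2 * (n_A+n_B-1)) = 2000/900 = 2.2222.
        SD[R] = 1.4907.
Step 4: R = E[R], so z = 0 with no continuity correction.
Step 5: Two-sided p-value via normal approximation = 2*(1 - Phi(|z|)) = 1.000000.
Step 6: alpha = 0.1. fail to reject H0.

R = 6, z = 0.0000, p = 1.000000, fail to reject H0.


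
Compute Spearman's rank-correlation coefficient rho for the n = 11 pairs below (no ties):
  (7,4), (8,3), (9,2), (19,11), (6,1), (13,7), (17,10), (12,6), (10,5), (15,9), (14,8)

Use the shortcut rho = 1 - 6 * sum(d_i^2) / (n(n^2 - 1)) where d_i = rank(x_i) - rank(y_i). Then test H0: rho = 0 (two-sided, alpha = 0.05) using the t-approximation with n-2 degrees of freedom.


Step 1: Rank x and y separately (midranks; no ties here).
rank(x): 7->2, 8->3, 9->4, 19->11, 6->1, 13->7, 17->10, 12->6, 10->5, 15->9, 14->8
rank(y): 4->4, 3->3, 2->2, 11->11, 1->1, 7->7, 10->10, 6->6, 5->5, 9->9, 8->8
Step 2: d_i = R_x(i) - R_y(i); compute d_i^2.
  (2-4)^2=4, (3-3)^2=0, (4-2)^2=4, (11-11)^2=0, (1-1)^2=0, (7-7)^2=0, (10-10)^2=0, (6-6)^2=0, (5-5)^2=0, (9-9)^2=0, (8-8)^2=0
sum(d^2) = 8.
Step 3: rho = 1 - 6*8 / (11*(11^2 - 1)) = 1 - 48/1320 = 0.963636.
Step 4: Under H0, t = rho * sqrt((n-2)/(1-rho^2)) = 10.8186 ~ t(9).
Step 5: Two-sided p-value from the t-distribution with 9 df = 0.000002.
Step 6: alpha = 0.05. reject H0.

rho = 0.9636, p = 0.000002, reject H0 at alpha = 0.05.


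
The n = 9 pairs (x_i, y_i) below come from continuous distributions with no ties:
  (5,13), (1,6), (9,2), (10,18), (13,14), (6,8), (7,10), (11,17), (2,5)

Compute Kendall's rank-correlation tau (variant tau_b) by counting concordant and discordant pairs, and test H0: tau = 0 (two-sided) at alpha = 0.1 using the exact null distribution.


Step 1: Enumerate the 36 unordered pairs (i,j) with i<j and classify each by sign(x_j-x_i) * sign(y_j-y_i).
  (1,2):dx=-4,dy=-7->C; (1,3):dx=+4,dy=-11->D; (1,4):dx=+5,dy=+5->C; (1,5):dx=+8,dy=+1->C
  (1,6):dx=+1,dy=-5->D; (1,7):dx=+2,dy=-3->D; (1,8):dx=+6,dy=+4->C; (1,9):dx=-3,dy=-8->C
  (2,3):dx=+8,dy=-4->D; (2,4):dx=+9,dy=+12->C; (2,5):dx=+12,dy=+8->C; (2,6):dx=+5,dy=+2->C
  (2,7):dx=+6,dy=+4->C; (2,8):dx=+10,dy=+11->C; (2,9):dx=+1,dy=-1->D; (3,4):dx=+1,dy=+16->C
  (3,5):dx=+4,dy=+12->C; (3,6):dx=-3,dy=+6->D; (3,7):dx=-2,dy=+8->D; (3,8):dx=+2,dy=+15->C
  (3,9):dx=-7,dy=+3->D; (4,5):dx=+3,dy=-4->D; (4,6):dx=-4,dy=-10->C; (4,7):dx=-3,dy=-8->C
  (4,8):dx=+1,dy=-1->D; (4,9):dx=-8,dy=-13->C; (5,6):dx=-7,dy=-6->C; (5,7):dx=-6,dy=-4->C
  (5,8):dx=-2,dy=+3->D; (5,9):dx=-11,dy=-9->C; (6,7):dx=+1,dy=+2->C; (6,8):dx=+5,dy=+9->C
  (6,9):dx=-4,dy=-3->C; (7,8):dx=+4,dy=+7->C; (7,9):dx=-5,dy=-5->C; (8,9):dx=-9,dy=-12->C
Step 2: C = 25, D = 11, total pairs = 36.
Step 3: tau = (C - D)/(n(n-1)/2) = (25 - 11)/36 = 0.388889.
Step 4: Exact two-sided p-value (enumerate n! = 362880 permutations of y under H0): p = 0.180181.
Step 5: alpha = 0.1. fail to reject H0.

tau_b = 0.3889 (C=25, D=11), p = 0.180181, fail to reject H0.


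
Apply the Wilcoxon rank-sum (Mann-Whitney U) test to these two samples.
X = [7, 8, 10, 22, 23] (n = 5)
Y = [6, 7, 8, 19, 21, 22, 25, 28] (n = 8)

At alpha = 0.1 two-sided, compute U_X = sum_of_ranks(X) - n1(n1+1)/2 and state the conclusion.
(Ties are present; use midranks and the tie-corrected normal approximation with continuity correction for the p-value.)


Step 1: Combine and sort all 13 observations; assign midranks.
sorted (value, group): (6,Y), (7,X), (7,Y), (8,X), (8,Y), (10,X), (19,Y), (21,Y), (22,X), (22,Y), (23,X), (25,Y), (28,Y)
ranks: 6->1, 7->2.5, 7->2.5, 8->4.5, 8->4.5, 10->6, 19->7, 21->8, 22->9.5, 22->9.5, 23->11, 25->12, 28->13
Step 2: Rank sum for X: R1 = 2.5 + 4.5 + 6 + 9.5 + 11 = 33.5.
Step 3: U_X = R1 - n1(n1+1)/2 = 33.5 - 5*6/2 = 33.5 - 15 = 18.5.
       U_Y = n1*n2 - U_X = 40 - 18.5 = 21.5.
Step 4: Ties are present, so use the tie-corrected normal approximation (with continuity correction) for the p-value.
Step 5: p-value = 0.883138; compare to alpha = 0.1. fail to reject H0.

U_X = 18.5, p = 0.883138, fail to reject H0 at alpha = 0.1.


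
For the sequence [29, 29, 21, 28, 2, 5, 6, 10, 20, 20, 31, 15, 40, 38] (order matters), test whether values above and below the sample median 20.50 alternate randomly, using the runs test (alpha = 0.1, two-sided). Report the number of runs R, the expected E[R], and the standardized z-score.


Step 1: Compute median = 20.50; label A = above, B = below.
Labels in order: AAAABBBBBBABAA  (n_A = 7, n_B = 7)
Step 2: Count runs R = 5.
Step 3: Under H0 (random ordering), E[R] = 2*n_A*n_B/(n_A+n_B) + 1 = 2*7*7/14 + 1 = 8.0000.
        Var[R] = 2*n_A*n_B*(2*n_A*n_B - n_A - n_B) / ((n_A+n_B)^2 * (n_A+n_B-1)) = 8232/2548 = 3.2308.
        SD[R] = 1.7974.
Step 4: Continuity-corrected z = (R + 0.5 - E[R]) / SD[R] = (5 + 0.5 - 8.0000) / 1.7974 = -1.3909.
Step 5: Two-sided p-value via normal approximation = 2*(1 - Phi(|z|)) = 0.164264.
Step 6: alpha = 0.1. fail to reject H0.

R = 5, z = -1.3909, p = 0.164264, fail to reject H0.


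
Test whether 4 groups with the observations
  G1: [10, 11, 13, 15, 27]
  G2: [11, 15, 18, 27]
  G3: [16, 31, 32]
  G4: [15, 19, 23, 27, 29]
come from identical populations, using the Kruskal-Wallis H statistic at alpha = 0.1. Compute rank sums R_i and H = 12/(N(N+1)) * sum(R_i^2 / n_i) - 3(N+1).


Step 1: Combine all N = 17 observations and assign midranks.
sorted (value, group, rank): (10,G1,1), (11,G1,2.5), (11,G2,2.5), (13,G1,4), (15,G1,6), (15,G2,6), (15,G4,6), (16,G3,8), (18,G2,9), (19,G4,10), (23,G4,11), (27,G1,13), (27,G2,13), (27,G4,13), (29,G4,15), (31,G3,16), (32,G3,17)
Step 2: Sum ranks within each group.
R_1 = 26.5 (n_1 = 5)
R_2 = 30.5 (n_2 = 4)
R_3 = 41 (n_3 = 3)
R_4 = 55 (n_4 = 5)
Step 3: H = 12/(N(N+1)) * sum(R_i^2/n_i) - 3(N+1)
     = 12/(17*18) * (26.5^2/5 + 30.5^2/4 + 41^2/3 + 55^2/5) - 3*18
     = 0.039216 * 1538.35 - 54
     = 6.327288.
Step 4: Ties present; correction factor C = 1 - 54/(17^3 - 17) = 0.988971. Corrected H = 6.327288 / 0.988971 = 6.397852.
Step 5: Under H0, H ~ chi^2(3); p-value = 0.093779.
Step 6: alpha = 0.1. reject H0.

H = 6.3979, df = 3, p = 0.093779, reject H0.


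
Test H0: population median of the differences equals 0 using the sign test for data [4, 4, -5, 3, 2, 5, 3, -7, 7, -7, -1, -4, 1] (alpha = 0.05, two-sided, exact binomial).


Step 1: Discard zero differences. Original n = 13; n_eff = number of nonzero differences = 13.
Nonzero differences (with sign): +4, +4, -5, +3, +2, +5, +3, -7, +7, -7, -1, -4, +1
Step 2: Count signs: positive = 8, negative = 5.
Step 3: Under H0: P(positive) = 0.5, so the number of positives S ~ Bin(13, 0.5).
Step 4: Two-sided exact p-value = sum of Bin(13,0.5) probabilities at or below the observed probability = 0.581055.
Step 5: alpha = 0.05. fail to reject H0.

n_eff = 13, pos = 8, neg = 5, p = 0.581055, fail to reject H0.


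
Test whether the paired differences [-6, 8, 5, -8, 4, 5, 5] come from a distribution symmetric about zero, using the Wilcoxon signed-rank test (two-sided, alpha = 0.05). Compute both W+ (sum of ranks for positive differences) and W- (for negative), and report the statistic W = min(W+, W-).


Step 1: Drop any zero differences (none here) and take |d_i|.
|d| = [6, 8, 5, 8, 4, 5, 5]
Step 2: Midrank |d_i| (ties get averaged ranks).
ranks: |6|->5, |8|->6.5, |5|->3, |8|->6.5, |4|->1, |5|->3, |5|->3
Step 3: Attach original signs; sum ranks with positive sign and with negative sign.
W+ = 6.5 + 3 + 1 + 3 + 3 = 16.5
W- = 5 + 6.5 = 11.5
(Check: W+ + W- = 28 should equal n(n+1)/2 = 28.)
Step 4: Test statistic W = min(W+, W-) = 11.5.
Step 5: Ties in |d|, so use the tie-corrected normal approximation.
        E[W] = n(n+1)/4 = 7*8/4 = 14.
        Tie groups: |d|=5 (t=3), |d|=8 (t=2); sum(t^3 - t) = 30.
        Var[W] = n(n+1)(2n+1)/24 - sum(t^3-t)/48 = 840/24 - 30/48 = 34.375.
        z = (W - E[W]) / sqrt(Var[W]) = (11.5 - 14) / 5.8630 = -0.4264.
        Two-sided p = 2*Phi(z) = 0.669815.
Step 6: alpha = 0.05. fail to reject H0.

W+ = 16.5, W- = 11.5, W = min = 11.5, p = 0.669815, fail to reject H0.


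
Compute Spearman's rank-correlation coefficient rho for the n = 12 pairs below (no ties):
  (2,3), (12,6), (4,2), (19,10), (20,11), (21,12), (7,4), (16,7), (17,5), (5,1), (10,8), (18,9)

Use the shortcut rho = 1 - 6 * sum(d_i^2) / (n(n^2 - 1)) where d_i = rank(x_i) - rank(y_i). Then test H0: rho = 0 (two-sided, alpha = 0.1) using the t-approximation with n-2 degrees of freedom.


Step 1: Rank x and y separately (midranks; no ties here).
rank(x): 2->1, 12->6, 4->2, 19->10, 20->11, 21->12, 7->4, 16->7, 17->8, 5->3, 10->5, 18->9
rank(y): 3->3, 6->6, 2->2, 10->10, 11->11, 12->12, 4->4, 7->7, 5->5, 1->1, 8->8, 9->9
Step 2: d_i = R_x(i) - R_y(i); compute d_i^2.
  (1-3)^2=4, (6-6)^2=0, (2-2)^2=0, (10-10)^2=0, (11-11)^2=0, (12-12)^2=0, (4-4)^2=0, (7-7)^2=0, (8-5)^2=9, (3-1)^2=4, (5-8)^2=9, (9-9)^2=0
sum(d^2) = 26.
Step 3: rho = 1 - 6*26 / (12*(12^2 - 1)) = 1 - 156/1716 = 0.909091.
Step 4: Under H0, t = rho * sqrt((n-2)/(1-rho^2)) = 6.9007 ~ t(10).
Step 5: Two-sided p-value from the t-distribution with 10 df = 0.000042.
Step 6: alpha = 0.1. reject H0.

rho = 0.9091, p = 0.000042, reject H0 at alpha = 0.1.


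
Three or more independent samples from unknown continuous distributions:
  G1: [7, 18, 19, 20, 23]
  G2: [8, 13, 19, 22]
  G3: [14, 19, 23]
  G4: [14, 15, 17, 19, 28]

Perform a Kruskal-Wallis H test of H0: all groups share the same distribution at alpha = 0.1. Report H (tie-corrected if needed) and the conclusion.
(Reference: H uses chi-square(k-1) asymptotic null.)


Step 1: Combine all N = 17 observations and assign midranks.
sorted (value, group, rank): (7,G1,1), (8,G2,2), (13,G2,3), (14,G3,4.5), (14,G4,4.5), (15,G4,6), (17,G4,7), (18,G1,8), (19,G1,10.5), (19,G2,10.5), (19,G3,10.5), (19,G4,10.5), (20,G1,13), (22,G2,14), (23,G1,15.5), (23,G3,15.5), (28,G4,17)
Step 2: Sum ranks within each group.
R_1 = 48 (n_1 = 5)
R_2 = 29.5 (n_2 = 4)
R_3 = 30.5 (n_3 = 3)
R_4 = 45 (n_4 = 5)
Step 3: H = 12/(N(N+1)) * sum(R_i^2/n_i) - 3(N+1)
     = 12/(17*18) * (48^2/5 + 29.5^2/4 + 30.5^2/3 + 45^2/5) - 3*18
     = 0.039216 * 1393.45 - 54
     = 0.644935.
Step 4: Ties present; correction factor C = 1 - 72/(17^3 - 17) = 0.985294. Corrected H = 0.644935 / 0.985294 = 0.654561.
Step 5: Under H0, H ~ chi^2(3); p-value = 0.883836.
Step 6: alpha = 0.1. fail to reject H0.

H = 0.6546, df = 3, p = 0.883836, fail to reject H0.


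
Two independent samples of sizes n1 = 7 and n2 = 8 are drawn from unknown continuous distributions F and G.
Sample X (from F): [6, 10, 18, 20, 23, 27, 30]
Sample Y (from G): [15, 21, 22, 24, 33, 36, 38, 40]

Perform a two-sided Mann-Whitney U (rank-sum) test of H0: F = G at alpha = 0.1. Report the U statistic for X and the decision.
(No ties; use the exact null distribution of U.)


Step 1: Combine and sort all 15 observations; assign midranks.
sorted (value, group): (6,X), (10,X), (15,Y), (18,X), (20,X), (21,Y), (22,Y), (23,X), (24,Y), (27,X), (30,X), (33,Y), (36,Y), (38,Y), (40,Y)
ranks: 6->1, 10->2, 15->3, 18->4, 20->5, 21->6, 22->7, 23->8, 24->9, 27->10, 30->11, 33->12, 36->13, 38->14, 40->15
Step 2: Rank sum for X: R1 = 1 + 2 + 4 + 5 + 8 + 10 + 11 = 41.
Step 3: U_X = R1 - n1(n1+1)/2 = 41 - 7*8/2 = 41 - 28 = 13.
       U_Y = n1*n2 - U_X = 56 - 13 = 43.
Step 4: No ties, so the exact null distribution of U (based on enumerating the C(15,7) = 6435 equally likely rank assignments) gives the two-sided p-value.
Step 5: p-value = 0.093862; compare to alpha = 0.1. reject H0.

U_X = 13, p = 0.093862, reject H0 at alpha = 0.1.


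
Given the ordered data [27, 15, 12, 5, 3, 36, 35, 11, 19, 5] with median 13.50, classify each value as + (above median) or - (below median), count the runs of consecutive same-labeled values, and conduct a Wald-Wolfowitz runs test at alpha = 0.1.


Step 1: Compute median = 13.50; label A = above, B = below.
Labels in order: AABBBAABAB  (n_A = 5, n_B = 5)
Step 2: Count runs R = 6.
Step 3: Under H0 (random ordering), E[R] = 2*n_A*n_B/(n_A+n_B) + 1 = 2*5*5/10 + 1 = 6.0000.
        Var[R] = 2*n_A*n_B*(2*n_A*n_B - n_A - n_B) / ((n_A+n_B)^2 * (n_A+n_B-1)) = 2000/900 = 2.2222.
        SD[R] = 1.4907.
Step 4: R = E[R], so z = 0 with no continuity correction.
Step 5: Two-sided p-value via normal approximation = 2*(1 - Phi(|z|)) = 1.000000.
Step 6: alpha = 0.1. fail to reject H0.

R = 6, z = 0.0000, p = 1.000000, fail to reject H0.


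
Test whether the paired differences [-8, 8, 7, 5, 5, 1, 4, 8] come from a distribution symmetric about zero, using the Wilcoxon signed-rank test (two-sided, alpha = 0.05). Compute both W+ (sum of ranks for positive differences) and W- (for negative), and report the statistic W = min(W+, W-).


Step 1: Drop any zero differences (none here) and take |d_i|.
|d| = [8, 8, 7, 5, 5, 1, 4, 8]
Step 2: Midrank |d_i| (ties get averaged ranks).
ranks: |8|->7, |8|->7, |7|->5, |5|->3.5, |5|->3.5, |1|->1, |4|->2, |8|->7
Step 3: Attach original signs; sum ranks with positive sign and with negative sign.
W+ = 7 + 5 + 3.5 + 3.5 + 1 + 2 + 7 = 29
W- = 7 = 7
(Check: W+ + W- = 36 should equal n(n+1)/2 = 36.)
Step 4: Test statistic W = min(W+, W-) = 7.
Step 5: Ties in |d|, so use the tie-corrected normal approximation.
        E[W] = n(n+1)/4 = 8*9/4 = 18.
        Tie groups: |d|=5 (t=2), |d|=8 (t=3); sum(t^3 - t) = 30.
        Var[W] = n(n+1)(2n+1)/24 - sum(t^3-t)/48 = 1224/24 - 30/48 = 50.375.
        z = (W - E[W]) / sqrt(Var[W]) = (7 - 18) / 7.0975 = -1.5498.
        Two-sided p = 2*Phi(z) = 0.121181.
Step 6: alpha = 0.05. fail to reject H0.

W+ = 29, W- = 7, W = min = 7, p = 0.121181, fail to reject H0.


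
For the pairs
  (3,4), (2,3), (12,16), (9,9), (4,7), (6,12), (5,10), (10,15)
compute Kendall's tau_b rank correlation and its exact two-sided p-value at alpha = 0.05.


Step 1: Enumerate the 28 unordered pairs (i,j) with i<j and classify each by sign(x_j-x_i) * sign(y_j-y_i).
  (1,2):dx=-1,dy=-1->C; (1,3):dx=+9,dy=+12->C; (1,4):dx=+6,dy=+5->C; (1,5):dx=+1,dy=+3->C
  (1,6):dx=+3,dy=+8->C; (1,7):dx=+2,dy=+6->C; (1,8):dx=+7,dy=+11->C; (2,3):dx=+10,dy=+13->C
  (2,4):dx=+7,dy=+6->C; (2,5):dx=+2,dy=+4->C; (2,6):dx=+4,dy=+9->C; (2,7):dx=+3,dy=+7->C
  (2,8):dx=+8,dy=+12->C; (3,4):dx=-3,dy=-7->C; (3,5):dx=-8,dy=-9->C; (3,6):dx=-6,dy=-4->C
  (3,7):dx=-7,dy=-6->C; (3,8):dx=-2,dy=-1->C; (4,5):dx=-5,dy=-2->C; (4,6):dx=-3,dy=+3->D
  (4,7):dx=-4,dy=+1->D; (4,8):dx=+1,dy=+6->C; (5,6):dx=+2,dy=+5->C; (5,7):dx=+1,dy=+3->C
  (5,8):dx=+6,dy=+8->C; (6,7):dx=-1,dy=-2->C; (6,8):dx=+4,dy=+3->C; (7,8):dx=+5,dy=+5->C
Step 2: C = 26, D = 2, total pairs = 28.
Step 3: tau = (C - D)/(n(n-1)/2) = (26 - 2)/28 = 0.857143.
Step 4: Exact two-sided p-value (enumerate n! = 40320 permutations of y under H0): p = 0.001736.
Step 5: alpha = 0.05. reject H0.

tau_b = 0.8571 (C=26, D=2), p = 0.001736, reject H0.


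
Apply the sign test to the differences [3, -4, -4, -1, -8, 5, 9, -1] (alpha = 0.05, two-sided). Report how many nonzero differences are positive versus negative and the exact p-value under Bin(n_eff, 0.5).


Step 1: Discard zero differences. Original n = 8; n_eff = number of nonzero differences = 8.
Nonzero differences (with sign): +3, -4, -4, -1, -8, +5, +9, -1
Step 2: Count signs: positive = 3, negative = 5.
Step 3: Under H0: P(positive) = 0.5, so the number of positives S ~ Bin(8, 0.5).
Step 4: Two-sided exact p-value = sum of Bin(8,0.5) probabilities at or below the observed probability = 0.726562.
Step 5: alpha = 0.05. fail to reject H0.

n_eff = 8, pos = 3, neg = 5, p = 0.726562, fail to reject H0.


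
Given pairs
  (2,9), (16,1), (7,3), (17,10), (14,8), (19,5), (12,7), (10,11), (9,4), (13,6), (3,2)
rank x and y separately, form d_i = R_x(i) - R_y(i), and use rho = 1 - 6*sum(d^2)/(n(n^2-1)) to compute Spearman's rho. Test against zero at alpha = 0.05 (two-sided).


Step 1: Rank x and y separately (midranks; no ties here).
rank(x): 2->1, 16->9, 7->3, 17->10, 14->8, 19->11, 12->6, 10->5, 9->4, 13->7, 3->2
rank(y): 9->9, 1->1, 3->3, 10->10, 8->8, 5->5, 7->7, 11->11, 4->4, 6->6, 2->2
Step 2: d_i = R_x(i) - R_y(i); compute d_i^2.
  (1-9)^2=64, (9-1)^2=64, (3-3)^2=0, (10-10)^2=0, (8-8)^2=0, (11-5)^2=36, (6-7)^2=1, (5-11)^2=36, (4-4)^2=0, (7-6)^2=1, (2-2)^2=0
sum(d^2) = 202.
Step 3: rho = 1 - 6*202 / (11*(11^2 - 1)) = 1 - 1212/1320 = 0.081818.
Step 4: Under H0, t = rho * sqrt((n-2)/(1-rho^2)) = 0.2463 ~ t(9).
Step 5: Two-sided p-value from the t-distribution with 9 df = 0.810990.
Step 6: alpha = 0.05. fail to reject H0.

rho = 0.0818, p = 0.810990, fail to reject H0 at alpha = 0.05.


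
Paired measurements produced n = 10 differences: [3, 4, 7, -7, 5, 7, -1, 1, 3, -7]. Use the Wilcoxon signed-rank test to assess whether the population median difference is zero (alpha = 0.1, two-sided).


Step 1: Drop any zero differences (none here) and take |d_i|.
|d| = [3, 4, 7, 7, 5, 7, 1, 1, 3, 7]
Step 2: Midrank |d_i| (ties get averaged ranks).
ranks: |3|->3.5, |4|->5, |7|->8.5, |7|->8.5, |5|->6, |7|->8.5, |1|->1.5, |1|->1.5, |3|->3.5, |7|->8.5
Step 3: Attach original signs; sum ranks with positive sign and with negative sign.
W+ = 3.5 + 5 + 8.5 + 6 + 8.5 + 1.5 + 3.5 = 36.5
W- = 8.5 + 1.5 + 8.5 = 18.5
(Check: W+ + W- = 55 should equal n(n+1)/2 = 55.)
Step 4: Test statistic W = min(W+, W-) = 18.5.
Step 5: Ties in |d|, so use the tie-corrected normal approximation.
        E[W] = n(n+1)/4 = 10*11/4 = 27.5.
        Tie groups: |d|=1 (t=2), |d|=3 (t=2), |d|=7 (t=4); sum(t^3 - t) = 72.
        Var[W] = n(n+1)(2n+1)/24 - sum(t^3-t)/48 = 2310/24 - 72/48 = 94.75.
        z = (W - E[W]) / sqrt(Var[W]) = (18.5 - 27.5) / 9.7340 = -0.9246.
        Two-sided p = 2*Phi(z) = 0.355175.
Step 6: alpha = 0.1. fail to reject H0.

W+ = 36.5, W- = 18.5, W = min = 18.5, p = 0.355175, fail to reject H0.


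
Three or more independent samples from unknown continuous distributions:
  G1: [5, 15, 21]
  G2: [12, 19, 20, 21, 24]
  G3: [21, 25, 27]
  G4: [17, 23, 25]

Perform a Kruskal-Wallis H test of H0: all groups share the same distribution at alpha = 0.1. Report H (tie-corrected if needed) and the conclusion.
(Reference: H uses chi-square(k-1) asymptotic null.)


Step 1: Combine all N = 14 observations and assign midranks.
sorted (value, group, rank): (5,G1,1), (12,G2,2), (15,G1,3), (17,G4,4), (19,G2,5), (20,G2,6), (21,G1,8), (21,G2,8), (21,G3,8), (23,G4,10), (24,G2,11), (25,G3,12.5), (25,G4,12.5), (27,G3,14)
Step 2: Sum ranks within each group.
R_1 = 12 (n_1 = 3)
R_2 = 32 (n_2 = 5)
R_3 = 34.5 (n_3 = 3)
R_4 = 26.5 (n_4 = 3)
Step 3: H = 12/(N(N+1)) * sum(R_i^2/n_i) - 3(N+1)
     = 12/(14*15) * (12^2/3 + 32^2/5 + 34.5^2/3 + 26.5^2/3) - 3*15
     = 0.057143 * 883.633 - 45
     = 5.493333.
Step 4: Ties present; correction factor C = 1 - 30/(14^3 - 14) = 0.989011. Corrected H = 5.493333 / 0.989011 = 5.554370.
Step 5: Under H0, H ~ chi^2(3); p-value = 0.135423.
Step 6: alpha = 0.1. fail to reject H0.

H = 5.5544, df = 3, p = 0.135423, fail to reject H0.


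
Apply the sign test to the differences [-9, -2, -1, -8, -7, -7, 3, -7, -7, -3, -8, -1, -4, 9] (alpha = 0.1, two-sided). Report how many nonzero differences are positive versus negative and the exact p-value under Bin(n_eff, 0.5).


Step 1: Discard zero differences. Original n = 14; n_eff = number of nonzero differences = 14.
Nonzero differences (with sign): -9, -2, -1, -8, -7, -7, +3, -7, -7, -3, -8, -1, -4, +9
Step 2: Count signs: positive = 2, negative = 12.
Step 3: Under H0: P(positive) = 0.5, so the number of positives S ~ Bin(14, 0.5).
Step 4: Two-sided exact p-value = sum of Bin(14,0.5) probabilities at or below the observed probability = 0.012939.
Step 5: alpha = 0.1. reject H0.

n_eff = 14, pos = 2, neg = 12, p = 0.012939, reject H0.


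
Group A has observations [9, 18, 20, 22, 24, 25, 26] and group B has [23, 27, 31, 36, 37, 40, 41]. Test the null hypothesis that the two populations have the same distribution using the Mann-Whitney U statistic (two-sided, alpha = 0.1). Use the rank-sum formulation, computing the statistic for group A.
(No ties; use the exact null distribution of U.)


Step 1: Combine and sort all 14 observations; assign midranks.
sorted (value, group): (9,X), (18,X), (20,X), (22,X), (23,Y), (24,X), (25,X), (26,X), (27,Y), (31,Y), (36,Y), (37,Y), (40,Y), (41,Y)
ranks: 9->1, 18->2, 20->3, 22->4, 23->5, 24->6, 25->7, 26->8, 27->9, 31->10, 36->11, 37->12, 40->13, 41->14
Step 2: Rank sum for X: R1 = 1 + 2 + 3 + 4 + 6 + 7 + 8 = 31.
Step 3: U_X = R1 - n1(n1+1)/2 = 31 - 7*8/2 = 31 - 28 = 3.
       U_Y = n1*n2 - U_X = 49 - 3 = 46.
Step 4: No ties, so the exact null distribution of U (based on enumerating the C(14,7) = 3432 equally likely rank assignments) gives the two-sided p-value.
Step 5: p-value = 0.004079; compare to alpha = 0.1. reject H0.

U_X = 3, p = 0.004079, reject H0 at alpha = 0.1.


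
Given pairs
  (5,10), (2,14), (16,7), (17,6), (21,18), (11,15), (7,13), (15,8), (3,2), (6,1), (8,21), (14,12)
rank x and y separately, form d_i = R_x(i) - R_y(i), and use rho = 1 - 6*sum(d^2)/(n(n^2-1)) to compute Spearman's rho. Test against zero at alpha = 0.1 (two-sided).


Step 1: Rank x and y separately (midranks; no ties here).
rank(x): 5->3, 2->1, 16->10, 17->11, 21->12, 11->7, 7->5, 15->9, 3->2, 6->4, 8->6, 14->8
rank(y): 10->6, 14->9, 7->4, 6->3, 18->11, 15->10, 13->8, 8->5, 2->2, 1->1, 21->12, 12->7
Step 2: d_i = R_x(i) - R_y(i); compute d_i^2.
  (3-6)^2=9, (1-9)^2=64, (10-4)^2=36, (11-3)^2=64, (12-11)^2=1, (7-10)^2=9, (5-8)^2=9, (9-5)^2=16, (2-2)^2=0, (4-1)^2=9, (6-12)^2=36, (8-7)^2=1
sum(d^2) = 254.
Step 3: rho = 1 - 6*254 / (12*(12^2 - 1)) = 1 - 1524/1716 = 0.111888.
Step 4: Under H0, t = rho * sqrt((n-2)/(1-rho^2)) = 0.3561 ~ t(10).
Step 5: Two-sided p-value from the t-distribution with 10 df = 0.729195.
Step 6: alpha = 0.1. fail to reject H0.

rho = 0.1119, p = 0.729195, fail to reject H0 at alpha = 0.1.


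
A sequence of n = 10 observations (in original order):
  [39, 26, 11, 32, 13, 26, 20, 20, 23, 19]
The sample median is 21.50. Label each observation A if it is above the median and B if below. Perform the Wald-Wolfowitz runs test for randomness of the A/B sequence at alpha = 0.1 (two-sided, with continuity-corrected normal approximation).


Step 1: Compute median = 21.50; label A = above, B = below.
Labels in order: AABABABBAB  (n_A = 5, n_B = 5)
Step 2: Count runs R = 8.
Step 3: Under H0 (random ordering), E[R] = 2*n_A*n_B/(n_A+n_B) + 1 = 2*5*5/10 + 1 = 6.0000.
        Var[R] = 2*n_A*n_B*(2*n_A*n_B - n_A - n_B) / ((n_A+n_B)^2 * (n_A+n_B-1)) = 2000/900 = 2.2222.
        SD[R] = 1.4907.
Step 4: Continuity-corrected z = (R - 0.5 - E[R]) / SD[R] = (8 - 0.5 - 6.0000) / 1.4907 = 1.0062.
Step 5: Two-sided p-value via normal approximation = 2*(1 - Phi(|z|)) = 0.314305.
Step 6: alpha = 0.1. fail to reject H0.

R = 8, z = 1.0062, p = 0.314305, fail to reject H0.


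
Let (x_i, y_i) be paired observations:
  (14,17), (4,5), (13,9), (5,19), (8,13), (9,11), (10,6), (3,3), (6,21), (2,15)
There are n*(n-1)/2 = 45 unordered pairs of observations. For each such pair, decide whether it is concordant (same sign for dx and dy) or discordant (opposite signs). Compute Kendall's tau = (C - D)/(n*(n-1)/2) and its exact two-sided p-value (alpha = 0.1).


Step 1: Enumerate the 45 unordered pairs (i,j) with i<j and classify each by sign(x_j-x_i) * sign(y_j-y_i).
  (1,2):dx=-10,dy=-12->C; (1,3):dx=-1,dy=-8->C; (1,4):dx=-9,dy=+2->D; (1,5):dx=-6,dy=-4->C
  (1,6):dx=-5,dy=-6->C; (1,7):dx=-4,dy=-11->C; (1,8):dx=-11,dy=-14->C; (1,9):dx=-8,dy=+4->D
  (1,10):dx=-12,dy=-2->C; (2,3):dx=+9,dy=+4->C; (2,4):dx=+1,dy=+14->C; (2,5):dx=+4,dy=+8->C
  (2,6):dx=+5,dy=+6->C; (2,7):dx=+6,dy=+1->C; (2,8):dx=-1,dy=-2->C; (2,9):dx=+2,dy=+16->C
  (2,10):dx=-2,dy=+10->D; (3,4):dx=-8,dy=+10->D; (3,5):dx=-5,dy=+4->D; (3,6):dx=-4,dy=+2->D
  (3,7):dx=-3,dy=-3->C; (3,8):dx=-10,dy=-6->C; (3,9):dx=-7,dy=+12->D; (3,10):dx=-11,dy=+6->D
  (4,5):dx=+3,dy=-6->D; (4,6):dx=+4,dy=-8->D; (4,7):dx=+5,dy=-13->D; (4,8):dx=-2,dy=-16->C
  (4,9):dx=+1,dy=+2->C; (4,10):dx=-3,dy=-4->C; (5,6):dx=+1,dy=-2->D; (5,7):dx=+2,dy=-7->D
  (5,8):dx=-5,dy=-10->C; (5,9):dx=-2,dy=+8->D; (5,10):dx=-6,dy=+2->D; (6,7):dx=+1,dy=-5->D
  (6,8):dx=-6,dy=-8->C; (6,9):dx=-3,dy=+10->D; (6,10):dx=-7,dy=+4->D; (7,8):dx=-7,dy=-3->C
  (7,9):dx=-4,dy=+15->D; (7,10):dx=-8,dy=+9->D; (8,9):dx=+3,dy=+18->C; (8,10):dx=-1,dy=+12->D
  (9,10):dx=-4,dy=-6->C
Step 2: C = 24, D = 21, total pairs = 45.
Step 3: tau = (C - D)/(n(n-1)/2) = (24 - 21)/45 = 0.066667.
Step 4: Exact two-sided p-value (enumerate n! = 3628800 permutations of y under H0): p = 0.861801.
Step 5: alpha = 0.1. fail to reject H0.

tau_b = 0.0667 (C=24, D=21), p = 0.861801, fail to reject H0.


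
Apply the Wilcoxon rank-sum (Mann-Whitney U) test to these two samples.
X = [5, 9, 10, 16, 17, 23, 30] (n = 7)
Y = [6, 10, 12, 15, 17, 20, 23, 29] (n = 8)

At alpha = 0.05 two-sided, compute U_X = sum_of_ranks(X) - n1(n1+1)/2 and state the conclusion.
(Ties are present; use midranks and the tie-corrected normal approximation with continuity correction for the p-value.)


Step 1: Combine and sort all 15 observations; assign midranks.
sorted (value, group): (5,X), (6,Y), (9,X), (10,X), (10,Y), (12,Y), (15,Y), (16,X), (17,X), (17,Y), (20,Y), (23,X), (23,Y), (29,Y), (30,X)
ranks: 5->1, 6->2, 9->3, 10->4.5, 10->4.5, 12->6, 15->7, 16->8, 17->9.5, 17->9.5, 20->11, 23->12.5, 23->12.5, 29->14, 30->15
Step 2: Rank sum for X: R1 = 1 + 3 + 4.5 + 8 + 9.5 + 12.5 + 15 = 53.5.
Step 3: U_X = R1 - n1(n1+1)/2 = 53.5 - 7*8/2 = 53.5 - 28 = 25.5.
       U_Y = n1*n2 - U_X = 56 - 25.5 = 30.5.
Step 4: Ties are present, so use the tie-corrected normal approximation (with continuity correction) for the p-value.
Step 5: p-value = 0.816478; compare to alpha = 0.05. fail to reject H0.

U_X = 25.5, p = 0.816478, fail to reject H0 at alpha = 0.05.


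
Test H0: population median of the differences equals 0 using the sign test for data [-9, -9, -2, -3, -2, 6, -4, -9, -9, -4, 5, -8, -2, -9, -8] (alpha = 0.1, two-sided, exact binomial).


Step 1: Discard zero differences. Original n = 15; n_eff = number of nonzero differences = 15.
Nonzero differences (with sign): -9, -9, -2, -3, -2, +6, -4, -9, -9, -4, +5, -8, -2, -9, -8
Step 2: Count signs: positive = 2, negative = 13.
Step 3: Under H0: P(positive) = 0.5, so the number of positives S ~ Bin(15, 0.5).
Step 4: Two-sided exact p-value = sum of Bin(15,0.5) probabilities at or below the observed probability = 0.007385.
Step 5: alpha = 0.1. reject H0.

n_eff = 15, pos = 2, neg = 13, p = 0.007385, reject H0.


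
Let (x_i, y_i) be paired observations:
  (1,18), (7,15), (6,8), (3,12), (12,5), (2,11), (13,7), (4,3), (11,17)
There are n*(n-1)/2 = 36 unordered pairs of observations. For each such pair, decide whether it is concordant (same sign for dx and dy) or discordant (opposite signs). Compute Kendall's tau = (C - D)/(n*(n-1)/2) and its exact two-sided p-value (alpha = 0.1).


Step 1: Enumerate the 36 unordered pairs (i,j) with i<j and classify each by sign(x_j-x_i) * sign(y_j-y_i).
  (1,2):dx=+6,dy=-3->D; (1,3):dx=+5,dy=-10->D; (1,4):dx=+2,dy=-6->D; (1,5):dx=+11,dy=-13->D
  (1,6):dx=+1,dy=-7->D; (1,7):dx=+12,dy=-11->D; (1,8):dx=+3,dy=-15->D; (1,9):dx=+10,dy=-1->D
  (2,3):dx=-1,dy=-7->C; (2,4):dx=-4,dy=-3->C; (2,5):dx=+5,dy=-10->D; (2,6):dx=-5,dy=-4->C
  (2,7):dx=+6,dy=-8->D; (2,8):dx=-3,dy=-12->C; (2,9):dx=+4,dy=+2->C; (3,4):dx=-3,dy=+4->D
  (3,5):dx=+6,dy=-3->D; (3,6):dx=-4,dy=+3->D; (3,7):dx=+7,dy=-1->D; (3,8):dx=-2,dy=-5->C
  (3,9):dx=+5,dy=+9->C; (4,5):dx=+9,dy=-7->D; (4,6):dx=-1,dy=-1->C; (4,7):dx=+10,dy=-5->D
  (4,8):dx=+1,dy=-9->D; (4,9):dx=+8,dy=+5->C; (5,6):dx=-10,dy=+6->D; (5,7):dx=+1,dy=+2->C
  (5,8):dx=-8,dy=-2->C; (5,9):dx=-1,dy=+12->D; (6,7):dx=+11,dy=-4->D; (6,8):dx=+2,dy=-8->D
  (6,9):dx=+9,dy=+6->C; (7,8):dx=-9,dy=-4->C; (7,9):dx=-2,dy=+10->D; (8,9):dx=+7,dy=+14->C
Step 2: C = 14, D = 22, total pairs = 36.
Step 3: tau = (C - D)/(n(n-1)/2) = (14 - 22)/36 = -0.222222.
Step 4: Exact two-sided p-value (enumerate n! = 362880 permutations of y under H0): p = 0.476709.
Step 5: alpha = 0.1. fail to reject H0.

tau_b = -0.2222 (C=14, D=22), p = 0.476709, fail to reject H0.


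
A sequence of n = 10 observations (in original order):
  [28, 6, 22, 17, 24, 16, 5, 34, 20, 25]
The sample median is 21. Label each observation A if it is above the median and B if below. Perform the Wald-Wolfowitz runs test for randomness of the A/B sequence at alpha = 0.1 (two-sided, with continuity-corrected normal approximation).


Step 1: Compute median = 21; label A = above, B = below.
Labels in order: ABABABBABA  (n_A = 5, n_B = 5)
Step 2: Count runs R = 9.
Step 3: Under H0 (random ordering), E[R] = 2*n_A*n_B/(n_A+n_B) + 1 = 2*5*5/10 + 1 = 6.0000.
        Var[R] = 2*n_A*n_B*(2*n_A*n_B - n_A - n_B) / ((n_A+n_B)^2 * (n_A+n_B-1)) = 2000/900 = 2.2222.
        SD[R] = 1.4907.
Step 4: Continuity-corrected z = (R - 0.5 - E[R]) / SD[R] = (9 - 0.5 - 6.0000) / 1.4907 = 1.6771.
Step 5: Two-sided p-value via normal approximation = 2*(1 - Phi(|z|)) = 0.093533.
Step 6: alpha = 0.1. reject H0.

R = 9, z = 1.6771, p = 0.093533, reject H0.


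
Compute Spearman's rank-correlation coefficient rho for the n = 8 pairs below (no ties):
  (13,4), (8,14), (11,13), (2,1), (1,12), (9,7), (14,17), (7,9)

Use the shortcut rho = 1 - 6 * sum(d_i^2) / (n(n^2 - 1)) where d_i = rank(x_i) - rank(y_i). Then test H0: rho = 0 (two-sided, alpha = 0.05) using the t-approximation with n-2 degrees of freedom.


Step 1: Rank x and y separately (midranks; no ties here).
rank(x): 13->7, 8->4, 11->6, 2->2, 1->1, 9->5, 14->8, 7->3
rank(y): 4->2, 14->7, 13->6, 1->1, 12->5, 7->3, 17->8, 9->4
Step 2: d_i = R_x(i) - R_y(i); compute d_i^2.
  (7-2)^2=25, (4-7)^2=9, (6-6)^2=0, (2-1)^2=1, (1-5)^2=16, (5-3)^2=4, (8-8)^2=0, (3-4)^2=1
sum(d^2) = 56.
Step 3: rho = 1 - 6*56 / (8*(8^2 - 1)) = 1 - 336/504 = 0.333333.
Step 4: Under H0, t = rho * sqrt((n-2)/(1-rho^2)) = 0.8660 ~ t(6).
Step 5: Two-sided p-value from the t-distribution with 6 df = 0.419753.
Step 6: alpha = 0.05. fail to reject H0.

rho = 0.3333, p = 0.419753, fail to reject H0 at alpha = 0.05.


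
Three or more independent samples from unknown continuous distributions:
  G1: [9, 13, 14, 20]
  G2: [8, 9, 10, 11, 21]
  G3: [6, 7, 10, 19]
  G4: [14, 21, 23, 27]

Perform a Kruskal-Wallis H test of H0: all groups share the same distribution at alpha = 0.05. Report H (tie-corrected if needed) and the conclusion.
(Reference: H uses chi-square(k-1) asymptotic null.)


Step 1: Combine all N = 17 observations and assign midranks.
sorted (value, group, rank): (6,G3,1), (7,G3,2), (8,G2,3), (9,G1,4.5), (9,G2,4.5), (10,G2,6.5), (10,G3,6.5), (11,G2,8), (13,G1,9), (14,G1,10.5), (14,G4,10.5), (19,G3,12), (20,G1,13), (21,G2,14.5), (21,G4,14.5), (23,G4,16), (27,G4,17)
Step 2: Sum ranks within each group.
R_1 = 37 (n_1 = 4)
R_2 = 36.5 (n_2 = 5)
R_3 = 21.5 (n_3 = 4)
R_4 = 58 (n_4 = 4)
Step 3: H = 12/(N(N+1)) * sum(R_i^2/n_i) - 3(N+1)
     = 12/(17*18) * (37^2/4 + 36.5^2/5 + 21.5^2/4 + 58^2/4) - 3*18
     = 0.039216 * 1565.26 - 54
     = 7.382843.
Step 4: Ties present; correction factor C = 1 - 24/(17^3 - 17) = 0.995098. Corrected H = 7.382843 / 0.995098 = 7.419212.
Step 5: Under H0, H ~ chi^2(3); p-value = 0.059671.
Step 6: alpha = 0.05. fail to reject H0.

H = 7.4192, df = 3, p = 0.059671, fail to reject H0.


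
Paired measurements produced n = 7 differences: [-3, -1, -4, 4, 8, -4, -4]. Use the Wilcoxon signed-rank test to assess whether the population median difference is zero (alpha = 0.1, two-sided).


Step 1: Drop any zero differences (none here) and take |d_i|.
|d| = [3, 1, 4, 4, 8, 4, 4]
Step 2: Midrank |d_i| (ties get averaged ranks).
ranks: |3|->2, |1|->1, |4|->4.5, |4|->4.5, |8|->7, |4|->4.5, |4|->4.5
Step 3: Attach original signs; sum ranks with positive sign and with negative sign.
W+ = 4.5 + 7 = 11.5
W- = 2 + 1 + 4.5 + 4.5 + 4.5 = 16.5
(Check: W+ + W- = 28 should equal n(n+1)/2 = 28.)
Step 4: Test statistic W = min(W+, W-) = 11.5.
Step 5: Ties in |d|, so use the tie-corrected normal approximation.
        E[W] = n(n+1)/4 = 7*8/4 = 14.
        Tie groups: |d|=4 (t=4); sum(t^3 - t) = 60.
        Var[W] = n(n+1)(2n+1)/24 - sum(t^3-t)/48 = 840/24 - 60/48 = 33.75.
        z = (W - E[W]) / sqrt(Var[W]) = (11.5 - 14) / 5.8095 = -0.4303.
        Two-sided p = 2*Phi(z) = 0.666955.
Step 6: alpha = 0.1. fail to reject H0.

W+ = 11.5, W- = 16.5, W = min = 11.5, p = 0.666955, fail to reject H0.


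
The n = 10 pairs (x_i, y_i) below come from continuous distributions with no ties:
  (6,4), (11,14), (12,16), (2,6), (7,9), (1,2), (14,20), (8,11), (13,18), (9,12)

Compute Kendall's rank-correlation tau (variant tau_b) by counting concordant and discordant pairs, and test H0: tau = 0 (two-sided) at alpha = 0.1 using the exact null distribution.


Step 1: Enumerate the 45 unordered pairs (i,j) with i<j and classify each by sign(x_j-x_i) * sign(y_j-y_i).
  (1,2):dx=+5,dy=+10->C; (1,3):dx=+6,dy=+12->C; (1,4):dx=-4,dy=+2->D; (1,5):dx=+1,dy=+5->C
  (1,6):dx=-5,dy=-2->C; (1,7):dx=+8,dy=+16->C; (1,8):dx=+2,dy=+7->C; (1,9):dx=+7,dy=+14->C
  (1,10):dx=+3,dy=+8->C; (2,3):dx=+1,dy=+2->C; (2,4):dx=-9,dy=-8->C; (2,5):dx=-4,dy=-5->C
  (2,6):dx=-10,dy=-12->C; (2,7):dx=+3,dy=+6->C; (2,8):dx=-3,dy=-3->C; (2,9):dx=+2,dy=+4->C
  (2,10):dx=-2,dy=-2->C; (3,4):dx=-10,dy=-10->C; (3,5):dx=-5,dy=-7->C; (3,6):dx=-11,dy=-14->C
  (3,7):dx=+2,dy=+4->C; (3,8):dx=-4,dy=-5->C; (3,9):dx=+1,dy=+2->C; (3,10):dx=-3,dy=-4->C
  (4,5):dx=+5,dy=+3->C; (4,6):dx=-1,dy=-4->C; (4,7):dx=+12,dy=+14->C; (4,8):dx=+6,dy=+5->C
  (4,9):dx=+11,dy=+12->C; (4,10):dx=+7,dy=+6->C; (5,6):dx=-6,dy=-7->C; (5,7):dx=+7,dy=+11->C
  (5,8):dx=+1,dy=+2->C; (5,9):dx=+6,dy=+9->C; (5,10):dx=+2,dy=+3->C; (6,7):dx=+13,dy=+18->C
  (6,8):dx=+7,dy=+9->C; (6,9):dx=+12,dy=+16->C; (6,10):dx=+8,dy=+10->C; (7,8):dx=-6,dy=-9->C
  (7,9):dx=-1,dy=-2->C; (7,10):dx=-5,dy=-8->C; (8,9):dx=+5,dy=+7->C; (8,10):dx=+1,dy=+1->C
  (9,10):dx=-4,dy=-6->C
Step 2: C = 44, D = 1, total pairs = 45.
Step 3: tau = (C - D)/(n(n-1)/2) = (44 - 1)/45 = 0.955556.
Step 4: Exact two-sided p-value (enumerate n! = 3628800 permutations of y under H0): p = 0.000006.
Step 5: alpha = 0.1. reject H0.

tau_b = 0.9556 (C=44, D=1), p = 0.000006, reject H0.


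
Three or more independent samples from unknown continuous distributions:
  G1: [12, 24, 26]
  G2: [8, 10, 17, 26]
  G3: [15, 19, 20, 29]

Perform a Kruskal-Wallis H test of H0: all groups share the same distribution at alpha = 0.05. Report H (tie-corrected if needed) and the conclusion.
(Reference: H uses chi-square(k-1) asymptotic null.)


Step 1: Combine all N = 11 observations and assign midranks.
sorted (value, group, rank): (8,G2,1), (10,G2,2), (12,G1,3), (15,G3,4), (17,G2,5), (19,G3,6), (20,G3,7), (24,G1,8), (26,G1,9.5), (26,G2,9.5), (29,G3,11)
Step 2: Sum ranks within each group.
R_1 = 20.5 (n_1 = 3)
R_2 = 17.5 (n_2 = 4)
R_3 = 28 (n_3 = 4)
Step 3: H = 12/(N(N+1)) * sum(R_i^2/n_i) - 3(N+1)
     = 12/(11*12) * (20.5^2/3 + 17.5^2/4 + 28^2/4) - 3*12
     = 0.090909 * 412.646 - 36
     = 1.513258.
Step 4: Ties present; correction factor C = 1 - 6/(11^3 - 11) = 0.995455. Corrected H = 1.513258 / 0.995455 = 1.520167.
Step 5: Under H0, H ~ chi^2(2); p-value = 0.467627.
Step 6: alpha = 0.05. fail to reject H0.

H = 1.5202, df = 2, p = 0.467627, fail to reject H0.


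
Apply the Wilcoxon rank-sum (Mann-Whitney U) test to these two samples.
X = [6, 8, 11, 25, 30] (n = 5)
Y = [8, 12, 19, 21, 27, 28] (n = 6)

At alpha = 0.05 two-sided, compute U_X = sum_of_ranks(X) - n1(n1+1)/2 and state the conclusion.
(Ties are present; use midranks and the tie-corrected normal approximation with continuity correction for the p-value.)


Step 1: Combine and sort all 11 observations; assign midranks.
sorted (value, group): (6,X), (8,X), (8,Y), (11,X), (12,Y), (19,Y), (21,Y), (25,X), (27,Y), (28,Y), (30,X)
ranks: 6->1, 8->2.5, 8->2.5, 11->4, 12->5, 19->6, 21->7, 25->8, 27->9, 28->10, 30->11
Step 2: Rank sum for X: R1 = 1 + 2.5 + 4 + 8 + 11 = 26.5.
Step 3: U_X = R1 - n1(n1+1)/2 = 26.5 - 5*6/2 = 26.5 - 15 = 11.5.
       U_Y = n1*n2 - U_X = 30 - 11.5 = 18.5.
Step 4: Ties are present, so use the tie-corrected normal approximation (with continuity correction) for the p-value.
Step 5: p-value = 0.583025; compare to alpha = 0.05. fail to reject H0.

U_X = 11.5, p = 0.583025, fail to reject H0 at alpha = 0.05.


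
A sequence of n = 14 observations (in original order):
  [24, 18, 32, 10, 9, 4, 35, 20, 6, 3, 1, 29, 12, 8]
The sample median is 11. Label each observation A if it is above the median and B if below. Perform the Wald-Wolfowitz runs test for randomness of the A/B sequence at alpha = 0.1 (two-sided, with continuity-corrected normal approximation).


Step 1: Compute median = 11; label A = above, B = below.
Labels in order: AAABBBAABBBAAB  (n_A = 7, n_B = 7)
Step 2: Count runs R = 6.
Step 3: Under H0 (random ordering), E[R] = 2*n_A*n_B/(n_A+n_B) + 1 = 2*7*7/14 + 1 = 8.0000.
        Var[R] = 2*n_A*n_B*(2*n_A*n_B - n_A - n_B) / ((n_A+n_B)^2 * (n_A+n_B-1)) = 8232/2548 = 3.2308.
        SD[R] = 1.7974.
Step 4: Continuity-corrected z = (R + 0.5 - E[R]) / SD[R] = (6 + 0.5 - 8.0000) / 1.7974 = -0.8345.
Step 5: Two-sided p-value via normal approximation = 2*(1 - Phi(|z|)) = 0.403986.
Step 6: alpha = 0.1. fail to reject H0.

R = 6, z = -0.8345, p = 0.403986, fail to reject H0.


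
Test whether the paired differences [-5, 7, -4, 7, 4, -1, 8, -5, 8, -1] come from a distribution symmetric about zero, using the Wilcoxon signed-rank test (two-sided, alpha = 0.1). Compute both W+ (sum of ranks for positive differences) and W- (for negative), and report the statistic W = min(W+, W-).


Step 1: Drop any zero differences (none here) and take |d_i|.
|d| = [5, 7, 4, 7, 4, 1, 8, 5, 8, 1]
Step 2: Midrank |d_i| (ties get averaged ranks).
ranks: |5|->5.5, |7|->7.5, |4|->3.5, |7|->7.5, |4|->3.5, |1|->1.5, |8|->9.5, |5|->5.5, |8|->9.5, |1|->1.5
Step 3: Attach original signs; sum ranks with positive sign and with negative sign.
W+ = 7.5 + 7.5 + 3.5 + 9.5 + 9.5 = 37.5
W- = 5.5 + 3.5 + 1.5 + 5.5 + 1.5 = 17.5
(Check: W+ + W- = 55 should equal n(n+1)/2 = 55.)
Step 4: Test statistic W = min(W+, W-) = 17.5.
Step 5: Ties in |d|, so use the tie-corrected normal approximation.
        E[W] = n(n+1)/4 = 10*11/4 = 27.5.
        Tie groups: |d|=1 (t=2), |d|=4 (t=2), |d|=5 (t=2), |d|=7 (t=2), |d|=8 (t=2); sum(t^3 - t) = 30.
        Var[W] = n(n+1)(2n+1)/24 - sum(t^3-t)/48 = 2310/24 - 30/48 = 95.625.
        z = (W - E[W]) / sqrt(Var[W]) = (17.5 - 27.5) / 9.7788 = -1.0226.
        Two-sided p = 2*Phi(z) = 0.306488.
Step 6: alpha = 0.1. fail to reject H0.

W+ = 37.5, W- = 17.5, W = min = 17.5, p = 0.306488, fail to reject H0.


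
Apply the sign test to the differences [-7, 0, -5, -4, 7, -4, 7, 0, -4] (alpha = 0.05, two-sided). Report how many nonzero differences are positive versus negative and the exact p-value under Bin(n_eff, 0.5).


Step 1: Discard zero differences. Original n = 9; n_eff = number of nonzero differences = 7.
Nonzero differences (with sign): -7, -5, -4, +7, -4, +7, -4
Step 2: Count signs: positive = 2, negative = 5.
Step 3: Under H0: P(positive) = 0.5, so the number of positives S ~ Bin(7, 0.5).
Step 4: Two-sided exact p-value = sum of Bin(7,0.5) probabilities at or below the observed probability = 0.453125.
Step 5: alpha = 0.05. fail to reject H0.

n_eff = 7, pos = 2, neg = 5, p = 0.453125, fail to reject H0.


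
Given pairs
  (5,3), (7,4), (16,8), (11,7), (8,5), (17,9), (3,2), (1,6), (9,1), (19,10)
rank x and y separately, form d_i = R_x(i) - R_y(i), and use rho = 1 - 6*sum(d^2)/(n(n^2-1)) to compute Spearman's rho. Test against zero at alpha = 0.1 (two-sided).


Step 1: Rank x and y separately (midranks; no ties here).
rank(x): 5->3, 7->4, 16->8, 11->7, 8->5, 17->9, 3->2, 1->1, 9->6, 19->10
rank(y): 3->3, 4->4, 8->8, 7->7, 5->5, 9->9, 2->2, 6->6, 1->1, 10->10
Step 2: d_i = R_x(i) - R_y(i); compute d_i^2.
  (3-3)^2=0, (4-4)^2=0, (8-8)^2=0, (7-7)^2=0, (5-5)^2=0, (9-9)^2=0, (2-2)^2=0, (1-6)^2=25, (6-1)^2=25, (10-10)^2=0
sum(d^2) = 50.
Step 3: rho = 1 - 6*50 / (10*(10^2 - 1)) = 1 - 300/990 = 0.696970.
Step 4: Under H0, t = rho * sqrt((n-2)/(1-rho^2)) = 2.7490 ~ t(8).
Step 5: Two-sided p-value from the t-distribution with 8 df = 0.025097.
Step 6: alpha = 0.1. reject H0.

rho = 0.6970, p = 0.025097, reject H0 at alpha = 0.1.
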